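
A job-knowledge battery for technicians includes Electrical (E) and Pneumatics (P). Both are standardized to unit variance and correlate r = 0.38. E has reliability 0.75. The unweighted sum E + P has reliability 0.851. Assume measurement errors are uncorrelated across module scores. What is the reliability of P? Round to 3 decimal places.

0.839

Var(E+P) = 2 + 2·0.38 = 2.760.
True-score variance = ρ_E + ρ_P + 2·0.38, so 0.851 = (0.75 + ρ_P + 0.76) / 2.760.
ρ_P = 0.851·2.760 − 0.75 − 0.76 = 0.839.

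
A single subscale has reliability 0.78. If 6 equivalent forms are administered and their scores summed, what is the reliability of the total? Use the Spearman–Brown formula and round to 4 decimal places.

ρ_k = kρ / (1 + (k−1)ρ) = 6·0.78 / (1 + 5·0.78) = 4.680 / 4.900 = 0.9551.

0.9551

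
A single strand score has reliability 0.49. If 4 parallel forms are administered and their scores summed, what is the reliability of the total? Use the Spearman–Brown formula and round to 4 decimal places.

0.7935

ρ_k = kρ / (1 + (k−1)ρ) = 4·0.49 / (1 + 3·0.49) = 1.960 / 2.470 = 0.7935.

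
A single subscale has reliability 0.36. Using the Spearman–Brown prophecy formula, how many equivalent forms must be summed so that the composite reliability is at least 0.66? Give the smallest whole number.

k ≥ ρ*(1−ρ₁)/(ρ₁(1−ρ*)) = 0.66·0.64 / (0.36·0.34) = 3.451.
Smallest integer k = 4.

4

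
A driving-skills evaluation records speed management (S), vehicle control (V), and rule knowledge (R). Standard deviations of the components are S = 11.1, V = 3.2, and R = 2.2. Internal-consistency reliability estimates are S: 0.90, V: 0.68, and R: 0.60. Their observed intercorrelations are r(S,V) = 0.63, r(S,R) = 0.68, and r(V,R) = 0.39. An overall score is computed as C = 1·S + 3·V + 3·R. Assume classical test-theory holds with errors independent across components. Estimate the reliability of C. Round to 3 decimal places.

Var(C) = 11.1² + 3²·3.2² + 3²·2.2² + 2·[3·11.1·3.2·0.63 + 3·11.1·2.2·0.68 + 9·3.2·2.2·0.39] = 258.93 + 283.32 = 542.25.
Under uncorrelated errors the observed covariances equal the true-score covariances, so only the own-variance terms attenuate.
True-score variance = [11.1²·0.90 + 3²·3.2²·0.68 + 3²·2.2²·0.60] + 283.32 = 199.694 + 283.32 = 483.014.
Reliability = 483.014 / 542.25 = 0.891.

0.891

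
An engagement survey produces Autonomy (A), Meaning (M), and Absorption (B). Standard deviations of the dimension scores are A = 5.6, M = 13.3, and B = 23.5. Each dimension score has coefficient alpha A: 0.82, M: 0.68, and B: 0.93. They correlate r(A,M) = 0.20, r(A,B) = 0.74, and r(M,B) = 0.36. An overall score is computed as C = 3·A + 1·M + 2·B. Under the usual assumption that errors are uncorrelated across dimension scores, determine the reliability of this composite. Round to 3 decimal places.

0.940

Var(C) = 3²·5.6² + 13.3² + 2²·23.5² + 2·[3·5.6·13.3·0.20 + 6·5.6·23.5·0.74 + 2·13.3·23.5·0.36] = 2668.13 + 1708.06 = 4376.19.
Because errors are independent across components, Cov(Tᵢ,Tⱼ) = Cov(Xᵢ,Xⱼ); the off-diagonal part of the true-score variance is the same as above.
True-score variance = [3²·5.6²·0.82 + 13.3²·0.68 + 2²·23.5²·0.93] + 1708.06 = 2406.09 + 1708.06 = 4114.15.
Reliability = 4114.15 / 4376.19 = 0.940.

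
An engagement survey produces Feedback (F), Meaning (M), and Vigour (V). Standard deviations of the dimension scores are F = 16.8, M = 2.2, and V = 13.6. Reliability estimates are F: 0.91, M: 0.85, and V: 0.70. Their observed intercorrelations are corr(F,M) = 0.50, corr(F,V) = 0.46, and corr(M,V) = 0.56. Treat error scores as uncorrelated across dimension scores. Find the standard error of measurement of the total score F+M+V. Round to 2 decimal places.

Var(total) = 472.04 + 280.672 = 752.712.
True-score variance = 390.424 + 280.672 = 671.096, so reliability = 0.8916.
Error variance = 752.712 − 671.096 = 81.6156; SEM = √81.6156 = 9.03.

9.03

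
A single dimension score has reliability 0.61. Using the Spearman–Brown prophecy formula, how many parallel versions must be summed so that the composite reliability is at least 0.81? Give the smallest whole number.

3

k ≥ ρ*(1−ρ₁)/(ρ₁(1−ρ*)) = 0.81·0.39 / (0.61·0.19) = 2.726.
Smallest integer k = 3.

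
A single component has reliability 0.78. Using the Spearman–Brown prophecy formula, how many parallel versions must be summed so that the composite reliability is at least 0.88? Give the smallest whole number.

3

k ≥ ρ*(1−ρ₁)/(ρ₁(1−ρ*)) = 0.88·0.22 / (0.78·0.12) = 2.068.
Smallest integer k = 3.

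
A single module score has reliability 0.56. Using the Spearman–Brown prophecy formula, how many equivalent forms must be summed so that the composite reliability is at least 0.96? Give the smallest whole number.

19

k ≥ ρ*(1−ρ₁)/(ρ₁(1−ρ*)) = 0.96·0.44 / (0.56·0.04) = 18.857.
Smallest integer k = 19.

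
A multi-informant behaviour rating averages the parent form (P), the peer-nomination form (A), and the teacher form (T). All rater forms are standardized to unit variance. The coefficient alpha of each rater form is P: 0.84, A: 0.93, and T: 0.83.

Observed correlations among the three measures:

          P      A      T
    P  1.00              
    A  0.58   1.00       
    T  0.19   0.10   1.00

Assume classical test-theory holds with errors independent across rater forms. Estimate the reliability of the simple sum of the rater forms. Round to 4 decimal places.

Var(P+A+T) = 3 + 2·[0.58 + 0.19 + 0.10] = 3 + 1.74 = 4.74.
Because errors are independent across components, Cov(Tᵢ,Tⱼ) = Cov(Xᵢ,Xⱼ); the off-diagonal part of the true-score variance is the same as above.
True-score variance = [0.84 + 0.93 + 0.83] + 1.74 = 2.6 + 1.74 = 4.34.
Reliability = 4.34 / 4.74 = 0.9156.

0.9156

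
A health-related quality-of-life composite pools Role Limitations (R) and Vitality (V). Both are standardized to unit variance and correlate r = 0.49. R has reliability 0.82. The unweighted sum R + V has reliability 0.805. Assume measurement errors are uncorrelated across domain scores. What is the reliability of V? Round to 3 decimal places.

0.599

Var(R+V) = 2 + 2·0.49 = 2.980.
True-score variance = ρ_R + ρ_V + 2·0.49, so 0.805 = (0.82 + ρ_V + 0.98) / 2.980.
ρ_V = 0.805·2.980 − 0.82 − 0.98 = 0.599.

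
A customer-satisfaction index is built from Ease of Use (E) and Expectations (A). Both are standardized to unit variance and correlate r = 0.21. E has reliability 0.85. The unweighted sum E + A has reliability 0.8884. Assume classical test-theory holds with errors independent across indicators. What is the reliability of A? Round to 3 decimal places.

0.880

Var(E+A) = 2 + 2·0.21 = 2.420.
True-score variance = ρ_E + ρ_A + 2·0.21, so 0.8884 = (0.85 + ρ_A + 0.42) / 2.420.
ρ_A = 0.8884·2.420 − 0.85 − 0.42 = 0.880.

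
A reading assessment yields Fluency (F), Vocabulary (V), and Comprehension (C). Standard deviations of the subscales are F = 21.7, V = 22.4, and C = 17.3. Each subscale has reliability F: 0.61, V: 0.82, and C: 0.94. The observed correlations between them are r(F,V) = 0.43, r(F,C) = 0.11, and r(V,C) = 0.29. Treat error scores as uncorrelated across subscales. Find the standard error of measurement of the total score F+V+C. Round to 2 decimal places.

Var(total) = 1271.94 + 725.381 = 1997.32.
True-score variance = 980.019 + 725.381 = 1705.4, so reliability = 0.8538.
Error variance = 1997.32 − 1705.4 = 291.921; SEM = √291.921 = 17.09.

17.09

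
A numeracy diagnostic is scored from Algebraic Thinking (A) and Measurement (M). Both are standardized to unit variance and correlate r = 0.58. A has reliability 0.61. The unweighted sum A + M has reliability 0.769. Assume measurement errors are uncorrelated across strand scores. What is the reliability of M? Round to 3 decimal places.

Var(A+M) = 2 + 2·0.58 = 3.160.
True-score variance = ρ_A + ρ_M + 2·0.58, so 0.769 = (0.61 + ρ_M + 1.16) / 3.160.
ρ_M = 0.769·3.160 − 0.61 − 1.16 = 0.660.

0.660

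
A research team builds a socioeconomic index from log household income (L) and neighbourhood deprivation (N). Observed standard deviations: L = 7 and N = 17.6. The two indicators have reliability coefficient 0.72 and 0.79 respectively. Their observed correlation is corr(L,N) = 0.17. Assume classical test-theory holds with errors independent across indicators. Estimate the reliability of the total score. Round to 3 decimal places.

0.803

Var(L+N) = 7² + 17.6² + 2·[7·17.6·0.17] = 358.76 + 41.888 = 400.648.
Because errors are independent across components, Cov(Tᵢ,Tⱼ) = Cov(Xᵢ,Xⱼ); the off-diagonal part of the true-score variance is the same as above.
True-score variance = [7²·0.72 + 17.6²·0.79] + 41.888 = 279.99 + 41.888 = 321.878.
Reliability = 321.878 / 400.648 = 0.803.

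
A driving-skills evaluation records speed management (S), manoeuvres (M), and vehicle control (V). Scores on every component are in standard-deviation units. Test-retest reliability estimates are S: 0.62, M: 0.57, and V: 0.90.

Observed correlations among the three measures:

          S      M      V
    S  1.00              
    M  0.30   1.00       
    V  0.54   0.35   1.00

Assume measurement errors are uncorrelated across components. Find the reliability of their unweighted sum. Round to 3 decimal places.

0.831

Var(S+M+V) = 3 + 2·[0.30 + 0.54 + 0.35] = 3 + 2.38 = 5.38.
Under uncorrelated errors the observed covariances equal the true-score covariances, so only the own-variance terms attenuate.
True-score variance = [0.62 + 0.57 + 0.90] + 2.38 = 2.09 + 2.38 = 4.47.
Reliability = 4.47 / 5.38 = 0.831.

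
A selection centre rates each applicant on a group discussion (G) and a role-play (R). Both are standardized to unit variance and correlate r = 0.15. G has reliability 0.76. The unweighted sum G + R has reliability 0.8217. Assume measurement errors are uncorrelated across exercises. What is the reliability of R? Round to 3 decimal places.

0.830

Var(G+R) = 2 + 2·0.15 = 2.300.
True-score variance = ρ_G + ρ_R + 2·0.15, so 0.8217 = (0.76 + ρ_R + 0.30) / 2.300.
ρ_R = 0.8217·2.300 − 0.76 − 0.30 = 0.830.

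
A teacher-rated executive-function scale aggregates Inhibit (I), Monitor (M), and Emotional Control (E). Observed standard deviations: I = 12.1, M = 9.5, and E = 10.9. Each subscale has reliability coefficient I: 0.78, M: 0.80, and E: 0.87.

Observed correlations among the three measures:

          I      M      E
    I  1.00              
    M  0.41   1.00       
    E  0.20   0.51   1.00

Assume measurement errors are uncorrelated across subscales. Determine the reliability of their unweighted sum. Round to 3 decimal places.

0.892

Var(I+M+E) = 12.1² + 9.5² + 10.9² + 2·[12.1·9.5·0.41 + 12.1·10.9·0.20 + 9.5·10.9·0.51] = 355.47 + 252.636 = 608.106.
With uncorrelated errors the cross-covariances are all true-score covariance, so they carry over unchanged; only the diagonal terms shrink to ρᵢσᵢ².
True-score variance = [12.1²·0.78 + 9.5²·0.80 + 10.9²·0.87] + 252.636 = 289.764 + 252.636 = 542.4.
Reliability = 542.4 / 608.106 = 0.892.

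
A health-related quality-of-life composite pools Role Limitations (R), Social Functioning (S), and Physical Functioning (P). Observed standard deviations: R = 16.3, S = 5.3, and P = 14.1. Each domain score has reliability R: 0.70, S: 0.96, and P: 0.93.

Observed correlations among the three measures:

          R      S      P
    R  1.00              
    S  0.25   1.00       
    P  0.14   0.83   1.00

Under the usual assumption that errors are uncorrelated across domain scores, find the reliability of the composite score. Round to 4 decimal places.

Var(R+S+P) = 16.3² + 5.3² + 14.1² + 2·[16.3·5.3·0.25 + 16.3·14.1·0.14 + 5.3·14.1·0.83] = 492.59 + 231.599 = 724.189.
With uncorrelated errors the cross-covariances are all true-score covariance, so they carry over unchanged; only the diagonal terms shrink to ρᵢσᵢ².
True-score variance = [16.3²·0.70 + 5.3²·0.96 + 14.1²·0.93] + 231.599 = 397.843 + 231.599 = 629.442.
Reliability = 629.442 / 724.189 = 0.8692.

0.8692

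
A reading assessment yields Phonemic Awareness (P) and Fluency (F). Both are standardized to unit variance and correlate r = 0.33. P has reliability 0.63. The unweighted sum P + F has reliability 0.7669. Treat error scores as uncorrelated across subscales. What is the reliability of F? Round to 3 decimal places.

Var(P+F) = 2 + 2·0.33 = 2.660.
True-score variance = ρ_P + ρ_F + 2·0.33, so 0.7669 = (0.63 + ρ_F + 0.66) / 2.660.
ρ_F = 0.7669·2.660 − 0.63 − 0.66 = 0.750.

0.750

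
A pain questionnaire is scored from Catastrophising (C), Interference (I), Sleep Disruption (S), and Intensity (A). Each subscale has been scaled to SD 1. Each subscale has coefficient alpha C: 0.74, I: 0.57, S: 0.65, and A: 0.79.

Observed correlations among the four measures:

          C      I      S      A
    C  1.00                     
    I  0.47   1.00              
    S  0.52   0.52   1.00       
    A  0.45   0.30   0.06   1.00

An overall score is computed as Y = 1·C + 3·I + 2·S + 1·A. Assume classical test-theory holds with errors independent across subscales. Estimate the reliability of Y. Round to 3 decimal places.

Var(Y) = 1 + 3² + 2² + 1 + 2·[3·0.47 + 2·0.52 + 0.45 + 6·0.52 + 3·0.30 + 2·0.06] = 15 + 14.08 = 29.08.
With uncorrelated errors the cross-covariances are all true-score covariance, so they carry over unchanged; only the diagonal terms shrink to ρᵢσᵢ².
True-score variance = [0.74 + 3²·0.57 + 2²·0.65 + 0.79] + 14.08 = 9.26 + 14.08 = 23.34.
Reliability = 23.34 / 29.08 = 0.803.

0.803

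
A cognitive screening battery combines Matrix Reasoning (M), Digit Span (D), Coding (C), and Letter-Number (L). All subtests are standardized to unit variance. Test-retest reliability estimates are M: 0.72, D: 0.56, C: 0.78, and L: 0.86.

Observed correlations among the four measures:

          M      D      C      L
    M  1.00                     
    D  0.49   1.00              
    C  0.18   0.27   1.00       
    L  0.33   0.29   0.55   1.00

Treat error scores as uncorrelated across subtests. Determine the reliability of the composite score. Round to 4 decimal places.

Var(M+D+C+L) = 4 + 2·[0.49 + 0.18 + 0.33 + 0.27 + 0.29 + 0.55] = 4 + 4.22 = 8.22.
Because errors are independent across components, Cov(Tᵢ,Tⱼ) = Cov(Xᵢ,Xⱼ); the off-diagonal part of the true-score variance is the same as above.
True-score variance = [0.72 + 0.56 + 0.78 + 0.86] + 4.22 = 2.92 + 4.22 = 7.14.
Reliability = 7.14 / 8.22 = 0.8686.

0.8686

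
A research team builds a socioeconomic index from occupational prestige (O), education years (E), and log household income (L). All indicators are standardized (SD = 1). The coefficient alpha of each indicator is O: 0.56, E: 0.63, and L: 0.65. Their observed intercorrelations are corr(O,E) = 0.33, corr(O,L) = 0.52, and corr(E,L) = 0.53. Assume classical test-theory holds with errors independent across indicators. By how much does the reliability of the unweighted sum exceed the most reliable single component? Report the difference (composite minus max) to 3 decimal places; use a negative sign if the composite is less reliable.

Var(sum) = 3 + 2.76 = 5.76; true-score variance = 1.84 + 2.76 = 4.6; composite reliability = 0.7986.
Max component reliability = 0.6500.
Difference = 0.7986 − 0.6500 = 0.149.

0.149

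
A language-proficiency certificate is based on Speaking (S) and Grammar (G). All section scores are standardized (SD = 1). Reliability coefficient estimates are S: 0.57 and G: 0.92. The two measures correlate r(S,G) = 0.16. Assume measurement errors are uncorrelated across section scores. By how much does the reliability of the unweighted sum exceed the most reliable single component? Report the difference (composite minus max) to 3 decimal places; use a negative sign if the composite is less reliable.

Var(sum) = 2 + 0.32 = 2.32; true-score variance = 1.49 + 0.32 = 1.81; composite reliability = 0.7802.
Max component reliability = 0.9200.
Difference = 0.7802 − 0.9200 = -0.140.

-0.140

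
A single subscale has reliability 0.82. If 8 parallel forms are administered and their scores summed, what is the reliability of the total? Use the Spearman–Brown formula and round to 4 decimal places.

ρ_k = kρ / (1 + (k−1)ρ) = 8·0.82 / (1 + 7·0.82) = 6.560 / 6.740 = 0.9733.

0.9733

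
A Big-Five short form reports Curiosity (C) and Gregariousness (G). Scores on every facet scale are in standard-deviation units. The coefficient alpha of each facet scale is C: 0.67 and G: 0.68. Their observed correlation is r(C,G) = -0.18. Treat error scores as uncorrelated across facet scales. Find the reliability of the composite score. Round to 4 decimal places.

0.6037

Var(C+G) = 2 + 2·[(-0.18)] = 2 − 0.36 = 1.64.
Under uncorrelated errors the observed covariances equal the true-score covariances, so only the own-variance terms attenuate.
True-score variance = [0.67 + 0.68] − 0.36 = 1.35 − 0.36 = 0.99.
Reliability = 0.99 / 1.64 = 0.6037.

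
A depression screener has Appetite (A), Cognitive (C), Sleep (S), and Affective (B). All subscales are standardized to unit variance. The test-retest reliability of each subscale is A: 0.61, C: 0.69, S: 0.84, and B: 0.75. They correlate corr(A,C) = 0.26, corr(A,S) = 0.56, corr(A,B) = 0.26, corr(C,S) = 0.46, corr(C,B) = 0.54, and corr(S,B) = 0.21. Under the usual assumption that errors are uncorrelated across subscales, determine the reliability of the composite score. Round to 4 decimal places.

0.8706

Var(A+C+S+B) = 4 + 2·[0.26 + 0.56 + 0.26 + 0.46 + 0.54 + 0.21] = 4 + 4.58 = 8.58.
With uncorrelated errors the cross-covariances are all true-score covariance, so they carry over unchanged; only the diagonal terms shrink to ρᵢσᵢ².
True-score variance = [0.61 + 0.69 + 0.84 + 0.75] + 4.58 = 2.89 + 4.58 = 7.47.
Reliability = 7.47 / 8.58 = 0.8706.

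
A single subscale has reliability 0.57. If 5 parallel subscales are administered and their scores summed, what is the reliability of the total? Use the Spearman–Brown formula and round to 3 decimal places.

ρ_k = kρ / (1 + (k−1)ρ) = 5·0.57 / (1 + 4·0.57) = 2.850 / 3.280 = 0.869.

0.869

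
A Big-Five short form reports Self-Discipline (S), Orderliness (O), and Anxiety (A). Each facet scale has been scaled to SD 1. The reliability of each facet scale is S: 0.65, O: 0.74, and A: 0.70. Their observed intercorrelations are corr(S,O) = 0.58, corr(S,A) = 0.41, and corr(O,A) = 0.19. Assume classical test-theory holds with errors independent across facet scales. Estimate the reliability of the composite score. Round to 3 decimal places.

0.830

Var(S+O+A) = 3 + 2·[0.58 + 0.41 + 0.19] = 3 + 2.36 = 5.36.
Under uncorrelated errors the observed covariances equal the true-score covariances, so only the own-variance terms attenuate.
True-score variance = [0.65 + 0.74 + 0.70] + 2.36 = 2.09 + 2.36 = 4.45.
Reliability = 4.45 / 5.36 = 0.830.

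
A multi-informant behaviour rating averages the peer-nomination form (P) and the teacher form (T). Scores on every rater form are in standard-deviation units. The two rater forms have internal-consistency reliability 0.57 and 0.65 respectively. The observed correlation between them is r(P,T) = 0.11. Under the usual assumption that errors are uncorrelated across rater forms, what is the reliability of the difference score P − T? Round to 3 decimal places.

0.562

Var(P−T) = 1 + 1 − 2·0.11 = 2 − 0.22 = 1.78.
Under uncorrelated errors the observed covariances equal the true-score covariances, so only the own-variance terms attenuate.
True-score variance = [0.57 + 0.65] − 0.22 = 1.22 − 0.22 = 1.
Reliability = 1 / 1.78 = 0.562.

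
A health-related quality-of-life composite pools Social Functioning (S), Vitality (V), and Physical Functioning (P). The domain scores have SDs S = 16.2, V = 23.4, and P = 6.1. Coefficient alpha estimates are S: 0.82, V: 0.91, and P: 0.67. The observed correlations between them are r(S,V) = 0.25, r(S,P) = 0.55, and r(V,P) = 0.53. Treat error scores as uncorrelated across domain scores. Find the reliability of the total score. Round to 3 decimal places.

Var(S+V+P) = 16.2² + 23.4² + 6.1² + 2·[16.2·23.4·0.25 + 16.2·6.1·0.55 + 23.4·6.1·0.53] = 847.21 + 449.546 = 1296.76.
With uncorrelated errors the cross-covariances are all true-score covariance, so they carry over unchanged; only the diagonal terms shrink to ρᵢσᵢ².
True-score variance = [16.2²·0.82 + 23.4²·0.91 + 6.1²·0.67] + 449.546 = 738.411 + 449.546 = 1187.96.
Reliability = 1187.96 / 1296.76 = 0.916.

0.916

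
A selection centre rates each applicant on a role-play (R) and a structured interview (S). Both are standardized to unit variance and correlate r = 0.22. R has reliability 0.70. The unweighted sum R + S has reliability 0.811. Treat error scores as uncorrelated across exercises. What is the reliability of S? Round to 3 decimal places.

Var(R+S) = 2 + 2·0.22 = 2.440.
True-score variance = ρ_R + ρ_S + 2·0.22, so 0.811 = (0.70 + ρ_S + 0.44) / 2.440.
ρ_S = 0.811·2.440 − 0.70 − 0.44 = 0.839.

0.839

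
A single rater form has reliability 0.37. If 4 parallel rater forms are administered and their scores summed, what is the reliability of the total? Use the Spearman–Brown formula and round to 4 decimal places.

ρ_k = kρ / (1 + (k−1)ρ) = 4·0.37 / (1 + 3·0.37) = 1.480 / 2.110 = 0.7014.

0.7014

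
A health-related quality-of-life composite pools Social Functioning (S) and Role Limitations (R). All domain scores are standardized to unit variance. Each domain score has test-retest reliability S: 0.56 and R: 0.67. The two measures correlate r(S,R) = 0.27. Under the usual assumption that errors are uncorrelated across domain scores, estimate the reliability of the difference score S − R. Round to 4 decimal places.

Var(S−R) = 1 + 1 − 2·0.27 = 2 − 0.54 = 1.46.
Under uncorrelated errors the observed covariances equal the true-score covariances, so only the own-variance terms attenuate.
True-score variance = [0.56 + 0.67] − 0.54 = 1.23 − 0.54 = 0.69.
Reliability = 0.69 / 1.46 = 0.4726.

0.4726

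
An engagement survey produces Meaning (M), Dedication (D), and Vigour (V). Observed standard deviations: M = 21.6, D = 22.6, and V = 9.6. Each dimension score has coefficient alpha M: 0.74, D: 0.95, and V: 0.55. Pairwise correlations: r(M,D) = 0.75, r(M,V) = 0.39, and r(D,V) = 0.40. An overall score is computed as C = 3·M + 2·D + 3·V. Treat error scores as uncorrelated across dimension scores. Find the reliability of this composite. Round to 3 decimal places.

Var(C) = 3²·21.6² + 2²·22.6² + 3²·9.6² + 2·[6·21.6·22.6·0.75 + 9·21.6·9.6·0.39 + 6·22.6·9.6·0.40] = 7071.52 + 6890.52 = 13962.
Under uncorrelated errors the observed covariances equal the true-score covariances, so only the own-variance terms attenuate.
True-score variance = [3²·21.6²·0.74 + 2²·22.6²·0.95 + 3²·9.6²·0.55] + 6890.52 = 5504.37 + 6890.52 = 12394.9.
Reliability = 12394.9 / 13962 = 0.888.

0.888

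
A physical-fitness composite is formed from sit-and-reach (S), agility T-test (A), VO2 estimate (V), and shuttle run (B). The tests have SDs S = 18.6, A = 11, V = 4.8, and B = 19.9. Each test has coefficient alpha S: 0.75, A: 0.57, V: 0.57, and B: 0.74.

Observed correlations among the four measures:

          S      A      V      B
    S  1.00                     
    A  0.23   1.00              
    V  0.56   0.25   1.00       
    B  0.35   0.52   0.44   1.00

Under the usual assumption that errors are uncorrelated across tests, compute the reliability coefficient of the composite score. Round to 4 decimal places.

0.8501

Var(S+A+V+B) = 18.6² + 11² + 4.8² + 19.9² + 2·[18.6·11·0.23 + 18.6·4.8·0.56 + 18.6·19.9·0.35 + 11·4.8·0.25 + 11·19.9·0.52 + 4.8·19.9·0.44] = 886.01 + 791.321 = 1677.33.
Under uncorrelated errors the observed covariances equal the true-score covariances, so only the own-variance terms attenuate.
True-score variance = [18.6²·0.75 + 11²·0.57 + 4.8²·0.57 + 19.9²·0.74] + 791.321 = 634.62 + 791.321 = 1425.94.
Reliability = 1425.94 / 1677.33 = 0.8501.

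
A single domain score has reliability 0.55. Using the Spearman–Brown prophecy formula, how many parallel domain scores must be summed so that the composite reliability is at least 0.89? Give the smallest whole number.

7

k ≥ ρ*(1−ρ₁)/(ρ₁(1−ρ*)) = 0.89·0.45 / (0.55·0.11) = 6.620.
Smallest integer k = 7.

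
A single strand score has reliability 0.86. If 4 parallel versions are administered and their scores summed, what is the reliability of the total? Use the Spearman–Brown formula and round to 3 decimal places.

0.961

ρ_k = kρ / (1 + (k−1)ρ) = 4·0.86 / (1 + 3·0.86) = 3.440 / 3.580 = 0.961.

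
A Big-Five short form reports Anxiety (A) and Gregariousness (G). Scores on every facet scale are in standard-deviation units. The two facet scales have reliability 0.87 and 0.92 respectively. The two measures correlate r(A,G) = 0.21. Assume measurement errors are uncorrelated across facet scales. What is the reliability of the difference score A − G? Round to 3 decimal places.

0.867

Var(A−G) = 1 + 1 − 2·0.21 = 2 − 0.42 = 1.58.
Under uncorrelated errors the observed covariances equal the true-score covariances, so only the own-variance terms attenuate.
True-score variance = [0.87 + 0.92] − 0.42 = 1.79 − 0.42 = 1.37.
Reliability = 1.37 / 1.58 = 0.867.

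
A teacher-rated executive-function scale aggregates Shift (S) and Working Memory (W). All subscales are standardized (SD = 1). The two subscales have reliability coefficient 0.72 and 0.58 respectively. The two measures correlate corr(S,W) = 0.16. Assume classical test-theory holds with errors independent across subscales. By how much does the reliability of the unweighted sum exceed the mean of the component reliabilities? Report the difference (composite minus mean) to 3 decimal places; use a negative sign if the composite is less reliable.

Var(sum) = 2 + 0.32 = 2.32; true-score variance = 1.3 + 0.32 = 1.62; composite reliability = 0.6983.
Mean component reliability = 0.6500.
Difference = 0.6983 − 0.6500 = 0.048.

0.048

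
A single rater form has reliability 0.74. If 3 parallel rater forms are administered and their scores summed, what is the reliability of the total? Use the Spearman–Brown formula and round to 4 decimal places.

0.8952

ρ_k = kρ / (1 + (k−1)ρ) = 3·0.74 / (1 + 2·0.74) = 2.220 / 2.480 = 0.8952.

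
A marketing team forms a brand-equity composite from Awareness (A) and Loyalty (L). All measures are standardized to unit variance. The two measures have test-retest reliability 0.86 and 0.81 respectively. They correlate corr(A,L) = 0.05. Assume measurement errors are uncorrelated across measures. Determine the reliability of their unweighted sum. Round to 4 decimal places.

Var(A+L) = 2 + 2·[0.05] = 2 + 0.1 = 2.1.
Under uncorrelated errors the observed covariances equal the true-score covariances, so only the own-variance terms attenuate.
True-score variance = [0.86 + 0.81] + 0.1 = 1.67 + 0.1 = 1.77.
Reliability = 1.77 / 2.1 = 0.8429.

0.8429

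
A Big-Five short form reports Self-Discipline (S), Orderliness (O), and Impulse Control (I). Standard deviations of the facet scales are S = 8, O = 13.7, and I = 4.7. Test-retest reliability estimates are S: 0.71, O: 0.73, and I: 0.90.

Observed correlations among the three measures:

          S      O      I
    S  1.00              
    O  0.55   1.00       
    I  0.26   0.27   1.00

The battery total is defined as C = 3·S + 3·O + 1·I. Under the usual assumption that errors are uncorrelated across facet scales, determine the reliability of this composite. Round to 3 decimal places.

Var(C) = 3²·8² + 3²·13.7² + 4.7² + 2·[9·8·13.7·0.55 + 3·8·4.7·0.26 + 3·13.7·4.7·0.27] = 2287.3 + 1248.01 = 3535.31.
Because errors are independent across components, Cov(Tᵢ,Tⱼ) = Cov(Xᵢ,Xⱼ); the off-diagonal part of the true-score variance is the same as above.
True-score variance = [3²·8²·0.71 + 3²·13.7²·0.73 + 4.7²·0.90] + 1248.01 = 1661.96 + 1248.01 = 2909.97.
Reliability = 2909.97 / 3535.31 = 0.823.

0.823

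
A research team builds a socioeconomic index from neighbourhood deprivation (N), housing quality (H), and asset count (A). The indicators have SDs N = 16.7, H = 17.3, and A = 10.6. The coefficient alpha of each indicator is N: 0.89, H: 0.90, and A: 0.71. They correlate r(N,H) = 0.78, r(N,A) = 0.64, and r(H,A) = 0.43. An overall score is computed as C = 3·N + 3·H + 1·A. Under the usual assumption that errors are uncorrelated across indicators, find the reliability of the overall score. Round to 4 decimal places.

Var(C) = 3²·16.7² + 3²·17.3² + 10.6² + 2·[9·16.7·17.3·0.78 + 3·16.7·10.6·0.64 + 3·17.3·10.6·0.43] = 5315.98 + 5209.17 = 10525.2.
Under uncorrelated errors the observed covariances equal the true-score covariances, so only the own-variance terms attenuate.
True-score variance = [3²·16.7²·0.89 + 3²·17.3²·0.90 + 10.6²·0.71] + 5209.17 = 4737.93 + 5209.17 = 9947.11.
Reliability = 9947.11 / 10525.2 = 0.9451.

0.9451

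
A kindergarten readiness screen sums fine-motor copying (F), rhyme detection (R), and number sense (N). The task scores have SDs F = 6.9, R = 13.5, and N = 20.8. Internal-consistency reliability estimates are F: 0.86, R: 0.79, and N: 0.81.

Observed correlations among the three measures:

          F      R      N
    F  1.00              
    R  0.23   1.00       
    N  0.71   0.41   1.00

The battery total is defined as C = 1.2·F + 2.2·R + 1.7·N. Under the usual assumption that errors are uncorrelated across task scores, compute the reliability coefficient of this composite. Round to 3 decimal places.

0.880

Var(C) = 1.2²·6.9² + 2.2²·13.5² + 1.7²·20.8² + 2·[2.64·6.9·13.5·0.23 + 2.04·6.9·20.8·0.71 + 3.74·13.5·20.8·0.41] = 2200.98 + 1390.03 = 3591.01.
With uncorrelated errors the cross-covariances are all true-score covariance, so they carry over unchanged; only the diagonal terms shrink to ρᵢσᵢ².
True-score variance = [1.2²·6.9²·0.86 + 2.2²·13.5²·0.79 + 1.7²·20.8²·0.81] + 1390.03 = 1768.58 + 1390.03 = 3158.61.
Reliability = 3158.61 / 3591.01 = 0.880.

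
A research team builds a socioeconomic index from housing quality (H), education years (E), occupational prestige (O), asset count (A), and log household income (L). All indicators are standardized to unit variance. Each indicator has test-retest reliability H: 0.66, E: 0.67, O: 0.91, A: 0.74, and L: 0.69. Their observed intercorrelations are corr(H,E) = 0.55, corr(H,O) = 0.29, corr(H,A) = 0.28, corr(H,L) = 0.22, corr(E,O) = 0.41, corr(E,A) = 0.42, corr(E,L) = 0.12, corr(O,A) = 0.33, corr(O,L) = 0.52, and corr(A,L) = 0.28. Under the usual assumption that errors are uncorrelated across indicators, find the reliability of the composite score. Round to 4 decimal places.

Var(H+E+O+A+L) = 5 + 2·[0.55 + 0.29 + 0.28 + 0.22 + 0.41 + 0.42 + 0.12 + 0.33 + 0.52 + 0.28] = 5 + 6.84 = 11.84.
With uncorrelated errors the cross-covariances are all true-score covariance, so they carry over unchanged; only the diagonal terms shrink to ρᵢσᵢ².
True-score variance = [0.66 + 0.67 + 0.91 + 0.74 + 0.69] + 6.84 = 3.67 + 6.84 = 10.51.
Reliability = 10.51 / 11.84 = 0.8877.

0.8877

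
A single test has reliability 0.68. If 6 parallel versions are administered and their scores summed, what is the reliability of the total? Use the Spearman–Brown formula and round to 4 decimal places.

ρ_k = kρ / (1 + (k−1)ρ) = 6·0.68 / (1 + 5·0.68) = 4.080 / 4.400 = 0.9273.

0.9273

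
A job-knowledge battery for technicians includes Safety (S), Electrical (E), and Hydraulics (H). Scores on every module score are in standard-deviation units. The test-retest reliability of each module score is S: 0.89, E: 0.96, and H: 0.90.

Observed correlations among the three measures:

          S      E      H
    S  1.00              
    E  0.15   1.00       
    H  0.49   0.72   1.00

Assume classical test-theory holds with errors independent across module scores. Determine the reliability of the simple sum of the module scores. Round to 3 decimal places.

0.956

Var(S+E+H) = 3 + 2·[0.15 + 0.49 + 0.72] = 3 + 2.72 = 5.72.
With uncorrelated errors the cross-covariances are all true-score covariance, so they carry over unchanged; only the diagonal terms shrink to ρᵢσᵢ².
True-score variance = [0.89 + 0.96 + 0.90] + 2.72 = 2.75 + 2.72 = 5.47.
Reliability = 5.47 / 5.72 = 0.956.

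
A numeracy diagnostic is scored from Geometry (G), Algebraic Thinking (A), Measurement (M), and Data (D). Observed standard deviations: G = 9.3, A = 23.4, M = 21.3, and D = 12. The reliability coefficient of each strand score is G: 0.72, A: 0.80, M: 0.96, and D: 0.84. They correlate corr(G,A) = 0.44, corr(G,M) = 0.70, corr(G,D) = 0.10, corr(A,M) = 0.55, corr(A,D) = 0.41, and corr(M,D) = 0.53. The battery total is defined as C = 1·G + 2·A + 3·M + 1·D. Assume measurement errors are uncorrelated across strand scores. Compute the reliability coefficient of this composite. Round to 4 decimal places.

0.9473

Var(C) = 9.3² + 2²·23.4² + 3²·21.3² + 12² + 2·[2·9.3·23.4·0.44 + 3·9.3·21.3·0.70 + 9.3·12·0.10 + 6·23.4·21.3·0.55 + 2·23.4·12·0.41 + 3·21.3·12·0.53] = 6503.94 + 5800.2 = 12304.1.
Because errors are independent across components, Cov(Tᵢ,Tⱼ) = Cov(Xᵢ,Xⱼ); the off-diagonal part of the true-score variance is the same as above.
True-score variance = [9.3²·0.72 + 2²·23.4²·0.80 + 3²·21.3²·0.96 + 12²·0.84] + 5800.2 = 5855.31 + 5800.2 = 11655.5.
Reliability = 11655.5 / 12304.1 = 0.9473.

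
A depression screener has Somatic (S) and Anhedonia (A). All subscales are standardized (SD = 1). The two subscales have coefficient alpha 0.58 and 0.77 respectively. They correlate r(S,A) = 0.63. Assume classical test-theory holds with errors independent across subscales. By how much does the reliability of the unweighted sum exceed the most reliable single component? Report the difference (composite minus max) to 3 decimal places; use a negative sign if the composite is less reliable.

0.031

Var(sum) = 2 + 1.26 = 3.26; true-score variance = 1.35 + 1.26 = 2.61; composite reliability = 0.8006.
Max component reliability = 0.7700.
Difference = 0.8006 − 0.7700 = 0.031.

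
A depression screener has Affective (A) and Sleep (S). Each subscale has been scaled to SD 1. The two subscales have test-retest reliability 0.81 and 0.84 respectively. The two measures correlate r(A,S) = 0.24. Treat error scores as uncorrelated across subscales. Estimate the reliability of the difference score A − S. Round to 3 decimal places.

Var(A−S) = 1 + 1 − 2·0.24 = 2 − 0.48 = 1.52.
With uncorrelated errors the cross-covariances are all true-score covariance, so they carry over unchanged; only the diagonal terms shrink to ρᵢσᵢ².
True-score variance = [0.81 + 0.84] − 0.48 = 1.65 − 0.48 = 1.17.
Reliability = 1.17 / 1.52 = 0.770.

0.770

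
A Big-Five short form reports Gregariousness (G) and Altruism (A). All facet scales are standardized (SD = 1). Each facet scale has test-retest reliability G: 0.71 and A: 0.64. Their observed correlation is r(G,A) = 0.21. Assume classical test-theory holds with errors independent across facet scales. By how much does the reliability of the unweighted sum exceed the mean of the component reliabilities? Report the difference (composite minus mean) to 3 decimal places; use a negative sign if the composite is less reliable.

Var(sum) = 2 + 0.42 = 2.42; true-score variance = 1.35 + 0.42 = 1.77; composite reliability = 0.7314.
Mean component reliability = 0.6750.
Difference = 0.7314 − 0.6750 = 0.056.

0.056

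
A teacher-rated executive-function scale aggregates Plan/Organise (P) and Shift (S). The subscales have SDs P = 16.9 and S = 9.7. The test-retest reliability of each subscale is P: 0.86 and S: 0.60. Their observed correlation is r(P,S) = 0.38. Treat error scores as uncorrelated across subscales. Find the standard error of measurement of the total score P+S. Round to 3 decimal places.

8.810

Var(total) = 379.7 + 124.587 = 504.287.
True-score variance = 302.079 + 124.587 = 426.665, so reliability = 0.8461.
Error variance = 504.287 − 426.665 = 77.6214; SEM = √77.6214 = 8.810.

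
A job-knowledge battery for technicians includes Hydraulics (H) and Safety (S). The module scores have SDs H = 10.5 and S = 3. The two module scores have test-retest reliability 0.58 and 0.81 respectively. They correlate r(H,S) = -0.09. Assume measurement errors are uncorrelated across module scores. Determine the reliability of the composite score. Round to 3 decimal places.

0.577

Var(H+S) = 10.5² + 3² + 2·[10.5·3·(-0.09)] = 119.25 − 5.67 = 113.58.
Because errors are independent across components, Cov(Tᵢ,Tⱼ) = Cov(Xᵢ,Xⱼ); the off-diagonal part of the true-score variance is the same as above.
True-score variance = [10.5²·0.58 + 3²·0.81] − 5.67 = 71.235 − 5.67 = 65.565.
Reliability = 65.565 / 113.58 = 0.577.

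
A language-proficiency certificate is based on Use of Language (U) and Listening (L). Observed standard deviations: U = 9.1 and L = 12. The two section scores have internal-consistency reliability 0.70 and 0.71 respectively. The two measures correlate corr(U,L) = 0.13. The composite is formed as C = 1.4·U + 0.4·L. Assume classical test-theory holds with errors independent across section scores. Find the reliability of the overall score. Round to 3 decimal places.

0.725

Var(C) = 1.4²·9.1² + 0.4²·12² + 2·[0.56·9.1·12·0.13] = 185.348 + 15.8995 = 201.247.
Because errors are independent across components, Cov(Tᵢ,Tⱼ) = Cov(Xᵢ,Xⱼ); the off-diagonal part of the true-score variance is the same as above.
True-score variance = [1.4²·9.1²·0.70 + 0.4²·12²·0.71] + 15.8995 = 129.974 + 15.8995 = 145.873.
Reliability = 145.873 / 201.247 = 0.725.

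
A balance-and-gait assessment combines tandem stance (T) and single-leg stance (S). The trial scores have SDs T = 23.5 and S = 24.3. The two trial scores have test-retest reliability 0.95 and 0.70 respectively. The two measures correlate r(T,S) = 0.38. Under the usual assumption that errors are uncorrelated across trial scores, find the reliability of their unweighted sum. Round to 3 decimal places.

0.870

Var(T+S) = 23.5² + 24.3² + 2·[23.5·24.3·0.38] = 1142.74 + 433.998 = 1576.74.
Under uncorrelated errors the observed covariances equal the true-score covariances, so only the own-variance terms attenuate.
True-score variance = [23.5²·0.95 + 24.3²·0.70] + 433.998 = 937.98 + 433.998 = 1371.98.
Reliability = 1371.98 / 1576.74 = 0.870.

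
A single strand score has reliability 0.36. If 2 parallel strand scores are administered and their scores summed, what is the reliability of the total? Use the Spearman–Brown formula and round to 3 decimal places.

0.529

ρ_k = kρ / (1 + (k−1)ρ) = 2·0.36 / (1 + 1·0.36) = 0.720 / 1.360 = 0.529.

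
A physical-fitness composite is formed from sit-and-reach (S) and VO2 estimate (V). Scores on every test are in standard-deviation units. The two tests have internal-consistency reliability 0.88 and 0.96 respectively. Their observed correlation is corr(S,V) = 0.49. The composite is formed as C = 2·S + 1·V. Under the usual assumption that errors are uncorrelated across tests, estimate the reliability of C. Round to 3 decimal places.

0.925

Var(C) = 2² + 1 + 2·[2·0.49] = 5 + 1.96 = 6.96.
With uncorrelated errors the cross-covariances are all true-score covariance, so they carry over unchanged; only the diagonal terms shrink to ρᵢσᵢ².
True-score variance = [2²·0.88 + 0.96] + 1.96 = 4.48 + 1.96 = 6.44.
Reliability = 6.44 / 6.96 = 0.925.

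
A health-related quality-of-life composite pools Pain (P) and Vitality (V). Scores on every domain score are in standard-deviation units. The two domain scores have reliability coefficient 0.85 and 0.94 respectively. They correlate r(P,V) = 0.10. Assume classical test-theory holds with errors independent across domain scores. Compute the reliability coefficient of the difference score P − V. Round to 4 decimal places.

0.8833

Var(P−V) = 1 + 1 − 2·0.10 = 2 − 0.2 = 1.8.
With uncorrelated errors the cross-covariances are all true-score covariance, so they carry over unchanged; only the diagonal terms shrink to ρᵢσᵢ².
True-score variance = [0.85 + 0.94] − 0.2 = 1.79 − 0.2 = 1.59.
Reliability = 1.59 / 1.8 = 0.8833.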